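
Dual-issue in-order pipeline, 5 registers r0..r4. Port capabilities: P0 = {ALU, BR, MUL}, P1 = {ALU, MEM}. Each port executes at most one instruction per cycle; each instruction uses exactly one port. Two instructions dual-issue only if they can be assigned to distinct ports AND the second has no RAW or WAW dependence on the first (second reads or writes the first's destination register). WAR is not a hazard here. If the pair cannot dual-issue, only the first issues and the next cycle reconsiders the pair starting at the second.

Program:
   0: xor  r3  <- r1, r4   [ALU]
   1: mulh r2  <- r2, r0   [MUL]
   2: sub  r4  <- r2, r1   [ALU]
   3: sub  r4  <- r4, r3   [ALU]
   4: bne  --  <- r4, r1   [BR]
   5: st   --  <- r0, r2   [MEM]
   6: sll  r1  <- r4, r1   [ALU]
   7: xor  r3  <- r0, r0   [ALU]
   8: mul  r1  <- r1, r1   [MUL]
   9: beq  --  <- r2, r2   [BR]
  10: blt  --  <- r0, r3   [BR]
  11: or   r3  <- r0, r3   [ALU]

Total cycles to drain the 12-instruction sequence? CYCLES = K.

CYCLES = 8

t=0 i0+i1:xor.ALU/mulh.MUL ; 2-wide
t=1 i2:sub.ALU ; RAW+WAW r4
t=2 i3:sub.ALU ; RAW r4
t=3 i4+i5:bne.BR/st.MEM ; 2-wide
t=4 i6+i7:sll.ALU/xor.ALU ; 2-wide
t=5 i8:mul.MUL ; no-port MUL/BR
t=6 i9:beq.BR ; no-port BR/BR
t=7 i10+i11:blt.BR/or.ALU ; 2-wide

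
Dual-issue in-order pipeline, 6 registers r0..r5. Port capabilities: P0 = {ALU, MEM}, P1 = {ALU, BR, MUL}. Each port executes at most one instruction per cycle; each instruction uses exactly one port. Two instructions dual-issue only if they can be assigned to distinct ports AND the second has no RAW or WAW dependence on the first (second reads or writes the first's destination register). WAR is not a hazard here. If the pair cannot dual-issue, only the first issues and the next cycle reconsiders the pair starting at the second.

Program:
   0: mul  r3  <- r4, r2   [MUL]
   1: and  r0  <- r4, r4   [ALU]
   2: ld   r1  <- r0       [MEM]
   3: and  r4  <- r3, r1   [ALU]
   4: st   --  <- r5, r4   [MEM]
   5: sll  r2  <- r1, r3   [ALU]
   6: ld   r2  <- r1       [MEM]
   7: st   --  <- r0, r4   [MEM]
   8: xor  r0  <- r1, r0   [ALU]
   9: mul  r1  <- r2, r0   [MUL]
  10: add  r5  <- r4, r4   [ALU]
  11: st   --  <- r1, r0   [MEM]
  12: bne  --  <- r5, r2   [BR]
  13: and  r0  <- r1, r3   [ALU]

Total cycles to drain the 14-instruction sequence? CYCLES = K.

CYCLES = 9

0. mul.MUL/and.ALU @i0/i1  | 2-wide
1. ld.MEM @i2  | RAW r1
2. and.ALU @i3  | RAW r4
3. st.MEM/sll.ALU @i4/i5  | 2-wide
4. ld.MEM @i6  | no-port MEM/MEM
5. st.MEM/xor.ALU @i7/i8  | 2-wide
6. mul.MUL/add.ALU @i9/i10  | 2-wide
7. st.MEM/bne.BR @i11/i12  | 2-wide
8. and.ALU @i13  | tail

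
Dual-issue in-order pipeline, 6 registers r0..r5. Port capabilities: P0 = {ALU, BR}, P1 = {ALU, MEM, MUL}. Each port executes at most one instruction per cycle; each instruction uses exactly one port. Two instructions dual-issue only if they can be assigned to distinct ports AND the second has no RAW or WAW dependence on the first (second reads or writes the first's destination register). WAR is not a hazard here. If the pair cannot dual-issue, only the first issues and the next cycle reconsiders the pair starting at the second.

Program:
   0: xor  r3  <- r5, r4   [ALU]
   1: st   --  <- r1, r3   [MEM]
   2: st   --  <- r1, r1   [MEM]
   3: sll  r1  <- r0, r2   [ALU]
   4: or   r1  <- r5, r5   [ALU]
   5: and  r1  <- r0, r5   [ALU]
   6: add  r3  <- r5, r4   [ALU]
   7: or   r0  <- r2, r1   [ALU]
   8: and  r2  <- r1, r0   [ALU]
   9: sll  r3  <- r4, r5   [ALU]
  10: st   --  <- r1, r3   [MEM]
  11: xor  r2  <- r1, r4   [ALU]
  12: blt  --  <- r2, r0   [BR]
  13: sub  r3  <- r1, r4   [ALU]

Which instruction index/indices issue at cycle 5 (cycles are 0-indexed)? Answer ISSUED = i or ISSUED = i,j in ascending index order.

#0 head=0: xor.ALU i0 RAW r3
#1 head=1: st.MEM i1 no-port MEM/MEM
#2 head=2: st.MEM+sll.ALU i2+i3 2-wide
#3 head=4: or.ALU i4 WAW r1
#4 head=5: and.ALU+add.ALU i5+i6 2-wide
#5 head=7: or.ALU i7 RAW r0
#6 head=8: and.ALU+sll.ALU i8+i9 2-wide
#7 head=10: st.MEM+xor.ALU i10+i11 2-wide
#8 head=12: blt.BR+sub.ALU i12+i13 2-wide

ISSUED = 7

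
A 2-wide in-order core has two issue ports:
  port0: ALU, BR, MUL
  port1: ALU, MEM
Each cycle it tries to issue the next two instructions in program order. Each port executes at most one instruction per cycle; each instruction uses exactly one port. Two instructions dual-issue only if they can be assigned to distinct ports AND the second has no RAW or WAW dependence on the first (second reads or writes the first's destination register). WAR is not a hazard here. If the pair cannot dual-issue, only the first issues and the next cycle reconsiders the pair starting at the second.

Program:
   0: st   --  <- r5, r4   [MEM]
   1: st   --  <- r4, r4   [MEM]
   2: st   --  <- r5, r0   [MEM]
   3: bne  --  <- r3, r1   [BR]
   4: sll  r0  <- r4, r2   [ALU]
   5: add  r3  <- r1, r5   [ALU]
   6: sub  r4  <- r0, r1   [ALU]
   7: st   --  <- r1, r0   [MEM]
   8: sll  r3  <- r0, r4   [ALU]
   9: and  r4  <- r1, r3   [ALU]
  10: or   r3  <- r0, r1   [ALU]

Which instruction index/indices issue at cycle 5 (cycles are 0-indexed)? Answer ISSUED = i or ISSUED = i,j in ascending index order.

ISSUED = 8

0. st @i0  | no-port MEM/MEM
1. st @i1  | no-port MEM/MEM
2. st bne @i2+i3  | dual
3. sll add @i4+i5  | dual
4. sub st @i6+i7  | dual
5. sll @i8  | RAW r3
6. and or @i9+i10  | dual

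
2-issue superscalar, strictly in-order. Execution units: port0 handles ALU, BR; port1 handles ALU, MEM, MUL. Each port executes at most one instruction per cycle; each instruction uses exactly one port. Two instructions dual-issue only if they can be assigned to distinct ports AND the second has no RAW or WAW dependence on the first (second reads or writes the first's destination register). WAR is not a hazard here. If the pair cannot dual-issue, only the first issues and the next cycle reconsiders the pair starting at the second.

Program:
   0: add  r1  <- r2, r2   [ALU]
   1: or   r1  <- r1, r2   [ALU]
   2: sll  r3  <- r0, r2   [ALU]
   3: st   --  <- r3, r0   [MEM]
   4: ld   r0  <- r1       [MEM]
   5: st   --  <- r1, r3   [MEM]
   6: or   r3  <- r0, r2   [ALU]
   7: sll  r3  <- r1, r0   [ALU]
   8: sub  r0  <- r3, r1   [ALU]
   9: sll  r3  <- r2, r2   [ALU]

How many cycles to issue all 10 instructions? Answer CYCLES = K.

  cy0 -> i0 (add.ALU) RAW+WAW r1
  cy1 -> i1&i2 (or.ALU/sll.ALU) pair
  cy2 -> i3 (st.MEM) no-port MEM/MEM
  cy3 -> i4 (ld.MEM) no-port MEM/MEM
  cy4 -> i5&i6 (st.MEM/or.ALU) pair
  cy5 -> i7 (sll.ALU) RAW r3
  cy6 -> i8&i9 (sub.ALU/sll.ALU) pair

CYCLES = 7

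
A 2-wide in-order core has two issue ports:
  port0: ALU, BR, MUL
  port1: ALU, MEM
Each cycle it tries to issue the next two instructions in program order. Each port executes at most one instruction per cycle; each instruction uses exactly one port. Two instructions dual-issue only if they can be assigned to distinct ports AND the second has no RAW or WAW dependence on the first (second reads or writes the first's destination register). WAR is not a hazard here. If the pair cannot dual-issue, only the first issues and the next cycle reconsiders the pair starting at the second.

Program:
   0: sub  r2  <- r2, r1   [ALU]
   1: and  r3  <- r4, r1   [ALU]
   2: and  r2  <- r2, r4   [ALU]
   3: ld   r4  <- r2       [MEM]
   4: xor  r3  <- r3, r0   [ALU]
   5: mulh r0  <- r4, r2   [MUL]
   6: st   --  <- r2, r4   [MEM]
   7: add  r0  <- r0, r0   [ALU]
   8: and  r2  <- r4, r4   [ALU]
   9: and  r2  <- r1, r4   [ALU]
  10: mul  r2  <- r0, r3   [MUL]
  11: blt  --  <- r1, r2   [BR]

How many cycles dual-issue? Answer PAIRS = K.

  cy0 -> i0&i1 (sub and) pair
  cy1 -> i2 (and) RAW r2
  cy2 -> i3&i4 (ld xor) pair
  cy3 -> i5&i6 (mulh st) pair
  cy4 -> i7&i8 (add and) pair
  cy5 -> i9 (and) WAW r2
  cy6 -> i10 (mul) no-port MUL/BR
  cy7 -> i11 (blt) tail

PAIRS = 4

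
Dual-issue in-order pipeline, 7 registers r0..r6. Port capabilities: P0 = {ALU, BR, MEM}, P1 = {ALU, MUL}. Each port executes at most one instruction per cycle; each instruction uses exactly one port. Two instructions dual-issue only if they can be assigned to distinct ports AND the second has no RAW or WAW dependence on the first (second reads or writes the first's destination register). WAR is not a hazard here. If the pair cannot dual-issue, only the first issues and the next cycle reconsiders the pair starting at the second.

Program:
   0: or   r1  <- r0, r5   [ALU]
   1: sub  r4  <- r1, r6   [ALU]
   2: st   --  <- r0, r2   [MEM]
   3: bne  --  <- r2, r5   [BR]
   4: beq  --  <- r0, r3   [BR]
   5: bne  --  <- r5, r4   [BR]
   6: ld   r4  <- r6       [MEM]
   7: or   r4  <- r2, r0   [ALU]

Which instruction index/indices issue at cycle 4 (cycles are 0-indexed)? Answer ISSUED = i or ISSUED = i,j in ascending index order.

ISSUED = 5

  cy0 -> i0 (or.ALU) RAW r1
  cy1 -> i1&i2 (sub.ALU/st.MEM) dual
  cy2 -> i3 (bne.BR) no-port BR/BR
  cy3 -> i4 (beq.BR) no-port BR/BR
  cy4 -> i5 (bne.BR) no-port BR/MEM
  cy5 -> i6 (ld.MEM) WAW r4
  cy6 -> i7 (or.ALU) tail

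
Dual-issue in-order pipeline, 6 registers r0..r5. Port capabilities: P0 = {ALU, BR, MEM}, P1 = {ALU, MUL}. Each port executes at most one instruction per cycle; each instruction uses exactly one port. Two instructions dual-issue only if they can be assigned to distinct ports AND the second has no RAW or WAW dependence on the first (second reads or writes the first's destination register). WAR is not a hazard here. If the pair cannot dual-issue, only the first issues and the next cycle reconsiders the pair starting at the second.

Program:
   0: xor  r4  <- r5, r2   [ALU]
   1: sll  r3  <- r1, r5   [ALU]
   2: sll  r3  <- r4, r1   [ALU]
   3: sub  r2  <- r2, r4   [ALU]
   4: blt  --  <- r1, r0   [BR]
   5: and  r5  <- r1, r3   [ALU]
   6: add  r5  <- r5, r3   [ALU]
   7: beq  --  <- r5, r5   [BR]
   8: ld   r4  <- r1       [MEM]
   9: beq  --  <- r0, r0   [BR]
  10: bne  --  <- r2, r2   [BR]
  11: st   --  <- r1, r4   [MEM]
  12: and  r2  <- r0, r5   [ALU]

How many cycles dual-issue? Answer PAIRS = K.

PAIRS = 4

0. xor.ALU sll.ALU @i0/i1  | dual
1. sll.ALU sub.ALU @i2/i3  | dual
2. blt.BR and.ALU @i4/i5  | dual
3. add.ALU @i6  | RAW r5
4. beq.BR @i7  | no-port BR/MEM
5. ld.MEM @i8  | no-port MEM/BR
6. beq.BR @i9  | no-port BR/BR
7. bne.BR @i10  | no-port BR/MEM
8. st.MEM and.ALU @i11/i12  | dual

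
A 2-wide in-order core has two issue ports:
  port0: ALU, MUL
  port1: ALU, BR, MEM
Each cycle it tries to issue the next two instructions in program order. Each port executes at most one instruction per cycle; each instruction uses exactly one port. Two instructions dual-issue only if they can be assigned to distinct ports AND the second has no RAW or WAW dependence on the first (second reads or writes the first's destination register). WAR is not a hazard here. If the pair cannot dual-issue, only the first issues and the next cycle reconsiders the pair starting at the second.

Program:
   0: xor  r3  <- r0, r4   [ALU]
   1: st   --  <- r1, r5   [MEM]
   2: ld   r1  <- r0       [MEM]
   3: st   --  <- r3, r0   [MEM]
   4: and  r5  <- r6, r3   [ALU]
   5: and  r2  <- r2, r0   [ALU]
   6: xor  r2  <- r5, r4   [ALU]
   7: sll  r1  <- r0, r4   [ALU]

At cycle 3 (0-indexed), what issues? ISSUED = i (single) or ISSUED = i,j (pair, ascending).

  cy0 -> i0,i1 (xor/st) dual
  cy1 -> i2 (ld) no-port MEM/MEM
  cy2 -> i3,i4 (st/and) dual
  cy3 -> i5 (and) WAW r2
  cy4 -> i6,i7 (xor/sll) dual

ISSUED = 5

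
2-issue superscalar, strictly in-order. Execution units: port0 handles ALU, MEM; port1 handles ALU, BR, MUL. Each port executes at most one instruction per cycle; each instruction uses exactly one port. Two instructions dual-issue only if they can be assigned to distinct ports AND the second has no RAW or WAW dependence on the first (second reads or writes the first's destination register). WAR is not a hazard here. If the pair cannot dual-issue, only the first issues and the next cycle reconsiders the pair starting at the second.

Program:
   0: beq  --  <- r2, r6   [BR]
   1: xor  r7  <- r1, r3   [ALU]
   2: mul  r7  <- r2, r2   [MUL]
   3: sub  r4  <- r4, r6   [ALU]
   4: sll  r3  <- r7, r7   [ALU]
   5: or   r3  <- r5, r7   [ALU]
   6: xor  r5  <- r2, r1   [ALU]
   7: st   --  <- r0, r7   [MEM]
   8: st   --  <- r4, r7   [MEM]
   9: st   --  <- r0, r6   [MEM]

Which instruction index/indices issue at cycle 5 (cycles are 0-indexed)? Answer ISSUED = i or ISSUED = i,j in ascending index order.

t=0 i0+i1:beq+xor ; dual
t=1 i2+i3:mul+sub ; dual
t=2 i4:sll ; WAW r3
t=3 i5+i6:or+xor ; dual
t=4 i7:st ; no-port MEM/MEM
t=5 i8:st ; no-port MEM/MEM
t=6 i9:st ; tail

ISSUED = 8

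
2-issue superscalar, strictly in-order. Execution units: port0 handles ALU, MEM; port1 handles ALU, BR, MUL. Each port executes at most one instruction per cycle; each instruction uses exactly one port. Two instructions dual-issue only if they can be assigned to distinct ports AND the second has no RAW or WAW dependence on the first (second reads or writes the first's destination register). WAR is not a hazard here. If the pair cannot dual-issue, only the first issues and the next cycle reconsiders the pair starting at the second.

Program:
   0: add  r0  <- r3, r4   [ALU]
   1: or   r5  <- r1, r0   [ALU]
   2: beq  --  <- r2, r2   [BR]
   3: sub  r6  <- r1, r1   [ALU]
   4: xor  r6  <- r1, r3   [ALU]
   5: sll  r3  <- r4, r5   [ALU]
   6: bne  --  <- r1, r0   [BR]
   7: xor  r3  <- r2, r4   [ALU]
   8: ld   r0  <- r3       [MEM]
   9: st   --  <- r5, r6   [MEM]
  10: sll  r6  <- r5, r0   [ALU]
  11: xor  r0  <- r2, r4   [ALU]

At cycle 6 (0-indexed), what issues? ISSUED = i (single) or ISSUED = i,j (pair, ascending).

ISSUED = 9,10

t=0 i0:add.ALU ; RAW r0
t=1 i1&i2:or.ALU;beq.BR ; 2-wide
t=2 i3:sub.ALU ; WAW r6
t=3 i4&i5:xor.ALU;sll.ALU ; 2-wide
t=4 i6&i7:bne.BR;xor.ALU ; 2-wide
t=5 i8:ld.MEM ; no-port MEM/MEM
t=6 i9&i10:st.MEM;sll.ALU ; 2-wide
t=7 i11:xor.ALU ; tail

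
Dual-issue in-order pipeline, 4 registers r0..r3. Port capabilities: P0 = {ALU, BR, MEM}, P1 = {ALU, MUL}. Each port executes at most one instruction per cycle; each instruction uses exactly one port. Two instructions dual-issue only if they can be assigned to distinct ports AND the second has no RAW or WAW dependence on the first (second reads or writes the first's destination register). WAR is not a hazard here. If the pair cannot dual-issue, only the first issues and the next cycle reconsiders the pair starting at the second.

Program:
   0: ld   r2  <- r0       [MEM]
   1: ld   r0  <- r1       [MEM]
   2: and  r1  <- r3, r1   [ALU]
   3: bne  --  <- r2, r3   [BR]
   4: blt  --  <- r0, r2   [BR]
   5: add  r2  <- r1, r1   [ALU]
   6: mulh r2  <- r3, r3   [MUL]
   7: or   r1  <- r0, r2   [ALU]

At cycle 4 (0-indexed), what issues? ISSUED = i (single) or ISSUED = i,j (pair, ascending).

ISSUED = 6

[0] i0  ld  -- no-port MEM/MEM
[1] i1,i2  ld/and  -- dual
[2] i3  bne  -- no-port BR/BR
[3] i4,i5  blt/add  -- dual
[4] i6  mulh  -- RAW r2
[5] i7  or  -- tail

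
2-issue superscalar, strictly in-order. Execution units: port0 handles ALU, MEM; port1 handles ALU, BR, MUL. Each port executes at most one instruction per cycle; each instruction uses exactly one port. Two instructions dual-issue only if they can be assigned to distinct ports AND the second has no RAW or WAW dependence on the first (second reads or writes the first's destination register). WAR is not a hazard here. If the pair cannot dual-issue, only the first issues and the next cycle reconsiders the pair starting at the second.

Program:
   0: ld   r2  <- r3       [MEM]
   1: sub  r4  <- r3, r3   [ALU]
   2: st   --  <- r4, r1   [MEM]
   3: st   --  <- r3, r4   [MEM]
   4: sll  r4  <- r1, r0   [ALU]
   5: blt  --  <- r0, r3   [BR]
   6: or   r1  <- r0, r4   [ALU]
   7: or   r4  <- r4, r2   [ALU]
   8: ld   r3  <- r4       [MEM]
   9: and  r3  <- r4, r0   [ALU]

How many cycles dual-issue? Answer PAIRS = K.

0. ld.MEM+sub.ALU @i0&i1  | 2-wide
1. st.MEM @i2  | no-port MEM/MEM
2. st.MEM+sll.ALU @i3&i4  | 2-wide
3. blt.BR+or.ALU @i5&i6  | 2-wide
4. or.ALU @i7  | RAW r4
5. ld.MEM @i8  | WAW r3
6. and.ALU @i9  | tail

PAIRS = 3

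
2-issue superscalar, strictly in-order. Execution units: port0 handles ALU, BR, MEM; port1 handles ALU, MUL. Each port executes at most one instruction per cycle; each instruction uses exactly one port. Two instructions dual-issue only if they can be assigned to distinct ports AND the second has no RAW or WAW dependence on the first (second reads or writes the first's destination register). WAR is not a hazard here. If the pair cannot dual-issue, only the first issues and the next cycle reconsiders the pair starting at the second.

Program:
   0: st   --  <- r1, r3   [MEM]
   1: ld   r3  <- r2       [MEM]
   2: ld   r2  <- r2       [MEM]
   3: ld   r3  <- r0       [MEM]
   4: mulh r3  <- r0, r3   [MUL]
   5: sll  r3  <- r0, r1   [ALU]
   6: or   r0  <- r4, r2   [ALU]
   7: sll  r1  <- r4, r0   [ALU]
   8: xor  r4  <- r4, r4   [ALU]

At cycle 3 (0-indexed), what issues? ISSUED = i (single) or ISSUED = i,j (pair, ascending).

  cy0 -> i0 (st.MEM) no-port MEM/MEM
  cy1 -> i1 (ld.MEM) no-port MEM/MEM
  cy2 -> i2 (ld.MEM) no-port MEM/MEM
  cy3 -> i3 (ld.MEM) RAW+WAW r3
  cy4 -> i4 (mulh.MUL) WAW r3
  cy5 -> i5+i6 (sll.ALU;or.ALU) dual
  cy6 -> i7+i8 (sll.ALU;xor.ALU) dual

ISSUED = 3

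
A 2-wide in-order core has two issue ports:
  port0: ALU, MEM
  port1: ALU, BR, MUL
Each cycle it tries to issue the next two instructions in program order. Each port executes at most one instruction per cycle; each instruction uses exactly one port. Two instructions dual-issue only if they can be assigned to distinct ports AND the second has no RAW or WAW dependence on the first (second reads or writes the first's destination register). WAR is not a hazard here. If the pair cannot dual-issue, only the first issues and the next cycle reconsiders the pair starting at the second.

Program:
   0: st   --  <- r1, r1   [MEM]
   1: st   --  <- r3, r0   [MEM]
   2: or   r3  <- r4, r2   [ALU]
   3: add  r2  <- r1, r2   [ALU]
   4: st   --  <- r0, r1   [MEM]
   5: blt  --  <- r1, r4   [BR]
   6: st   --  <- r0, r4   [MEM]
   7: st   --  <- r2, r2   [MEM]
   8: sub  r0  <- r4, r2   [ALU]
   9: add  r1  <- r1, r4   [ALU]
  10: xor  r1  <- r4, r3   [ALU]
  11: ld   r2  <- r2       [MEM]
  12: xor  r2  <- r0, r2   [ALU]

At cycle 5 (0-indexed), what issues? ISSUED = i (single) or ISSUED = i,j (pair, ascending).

  cy0 -> i0 (st) no-port MEM/MEM
  cy1 -> i1/i2 (st/or) pair
  cy2 -> i3/i4 (add/st) pair
  cy3 -> i5/i6 (blt/st) pair
  cy4 -> i7/i8 (st/sub) pair
  cy5 -> i9 (add) WAW r1
  cy6 -> i10/i11 (xor/ld) pair
  cy7 -> i12 (xor) tail

ISSUED = 9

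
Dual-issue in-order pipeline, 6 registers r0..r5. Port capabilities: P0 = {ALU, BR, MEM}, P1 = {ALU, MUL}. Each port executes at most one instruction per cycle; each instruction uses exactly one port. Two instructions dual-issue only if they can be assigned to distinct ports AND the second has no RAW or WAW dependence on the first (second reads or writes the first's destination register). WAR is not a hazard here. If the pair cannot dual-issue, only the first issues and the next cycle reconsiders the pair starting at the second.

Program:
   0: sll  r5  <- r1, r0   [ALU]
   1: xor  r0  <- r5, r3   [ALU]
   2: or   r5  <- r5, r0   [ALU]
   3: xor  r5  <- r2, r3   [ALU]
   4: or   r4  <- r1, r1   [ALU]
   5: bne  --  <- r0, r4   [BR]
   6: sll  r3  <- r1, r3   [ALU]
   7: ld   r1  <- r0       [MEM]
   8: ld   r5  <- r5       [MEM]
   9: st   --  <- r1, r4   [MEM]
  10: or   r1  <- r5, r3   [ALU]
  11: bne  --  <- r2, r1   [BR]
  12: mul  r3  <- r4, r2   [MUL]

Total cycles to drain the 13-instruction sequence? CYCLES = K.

  cy0 -> i0 (sll) RAW r5
  cy1 -> i1 (xor) RAW r0
  cy2 -> i2 (or) WAW r5
  cy3 -> i3&i4 (xor or) dual
  cy4 -> i5&i6 (bne sll) dual
  cy5 -> i7 (ld) no-port MEM/MEM
  cy6 -> i8 (ld) no-port MEM/MEM
  cy7 -> i9&i10 (st or) dual
  cy8 -> i11&i12 (bne mul) dual

CYCLES = 9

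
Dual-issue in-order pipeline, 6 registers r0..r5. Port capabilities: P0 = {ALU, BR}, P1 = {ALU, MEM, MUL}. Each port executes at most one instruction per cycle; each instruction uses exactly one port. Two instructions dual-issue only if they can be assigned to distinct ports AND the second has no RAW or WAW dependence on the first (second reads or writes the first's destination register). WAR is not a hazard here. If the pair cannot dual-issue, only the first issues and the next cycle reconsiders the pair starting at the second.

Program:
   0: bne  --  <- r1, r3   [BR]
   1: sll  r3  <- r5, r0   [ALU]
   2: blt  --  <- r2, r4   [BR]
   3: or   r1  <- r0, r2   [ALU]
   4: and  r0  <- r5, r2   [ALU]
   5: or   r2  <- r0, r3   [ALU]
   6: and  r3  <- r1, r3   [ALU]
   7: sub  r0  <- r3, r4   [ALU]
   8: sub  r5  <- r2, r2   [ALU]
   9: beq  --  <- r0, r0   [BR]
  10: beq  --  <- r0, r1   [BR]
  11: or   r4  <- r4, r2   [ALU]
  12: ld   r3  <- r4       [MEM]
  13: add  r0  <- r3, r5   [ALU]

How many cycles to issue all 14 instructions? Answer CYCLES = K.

CYCLES = 9

[0] i0,i1  bne;sll  -- dual
[1] i2,i3  blt;or  -- dual
[2] i4  and  -- RAW r0
[3] i5,i6  or;and  -- dual
[4] i7,i8  sub;sub  -- dual
[5] i9  beq  -- no-port BR/BR
[6] i10,i11  beq;or  -- dual
[7] i12  ld  -- RAW r3
[8] i13  add  -- tail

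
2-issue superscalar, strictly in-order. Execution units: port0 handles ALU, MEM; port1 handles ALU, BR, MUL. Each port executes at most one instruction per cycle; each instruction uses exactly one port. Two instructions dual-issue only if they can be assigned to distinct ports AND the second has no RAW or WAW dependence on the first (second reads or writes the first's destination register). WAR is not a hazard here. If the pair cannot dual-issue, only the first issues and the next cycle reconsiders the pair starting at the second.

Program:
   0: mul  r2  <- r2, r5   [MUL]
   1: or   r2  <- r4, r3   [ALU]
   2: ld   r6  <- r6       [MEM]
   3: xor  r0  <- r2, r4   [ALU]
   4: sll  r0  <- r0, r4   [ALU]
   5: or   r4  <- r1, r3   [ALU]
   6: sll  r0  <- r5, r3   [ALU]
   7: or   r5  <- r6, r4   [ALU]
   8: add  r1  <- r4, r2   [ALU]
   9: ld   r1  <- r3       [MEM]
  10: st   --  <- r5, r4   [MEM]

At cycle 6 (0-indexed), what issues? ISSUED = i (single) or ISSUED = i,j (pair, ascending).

c0: i0 mul.MUL  WAW r2
c1: i1,i2 or.ALU;ld.MEM  2-wide
c2: i3 xor.ALU  RAW+WAW r0
c3: i4,i5 sll.ALU;or.ALU  2-wide
c4: i6,i7 sll.ALU;or.ALU  2-wide
c5: i8 add.ALU  WAW r1
c6: i9 ld.MEM  no-port MEM/MEM
c7: i10 st.MEM  tail

ISSUED = 9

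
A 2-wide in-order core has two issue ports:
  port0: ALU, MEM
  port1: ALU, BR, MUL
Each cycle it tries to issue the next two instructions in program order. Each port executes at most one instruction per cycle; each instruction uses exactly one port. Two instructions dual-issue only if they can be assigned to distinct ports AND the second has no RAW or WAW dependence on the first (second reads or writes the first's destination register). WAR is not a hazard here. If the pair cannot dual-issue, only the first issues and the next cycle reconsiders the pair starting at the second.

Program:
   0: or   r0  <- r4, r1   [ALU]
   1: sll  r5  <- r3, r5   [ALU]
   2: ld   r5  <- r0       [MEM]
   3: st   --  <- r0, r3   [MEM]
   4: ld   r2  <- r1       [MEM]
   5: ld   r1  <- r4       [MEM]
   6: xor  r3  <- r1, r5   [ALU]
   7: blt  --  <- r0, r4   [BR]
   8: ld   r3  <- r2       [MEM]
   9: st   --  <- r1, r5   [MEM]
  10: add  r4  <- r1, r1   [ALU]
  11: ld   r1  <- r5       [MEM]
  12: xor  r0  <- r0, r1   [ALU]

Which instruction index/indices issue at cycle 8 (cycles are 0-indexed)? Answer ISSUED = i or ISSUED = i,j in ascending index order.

ISSUED = 11

  cy0 -> i0,i1 (or/sll) 2-wide
  cy1 -> i2 (ld) no-port MEM/MEM
  cy2 -> i3 (st) no-port MEM/MEM
  cy3 -> i4 (ld) no-port MEM/MEM
  cy4 -> i5 (ld) RAW r1
  cy5 -> i6,i7 (xor/blt) 2-wide
  cy6 -> i8 (ld) no-port MEM/MEM
  cy7 -> i9,i10 (st/add) 2-wide
  cy8 -> i11 (ld) RAW r1
  cy9 -> i12 (xor) tail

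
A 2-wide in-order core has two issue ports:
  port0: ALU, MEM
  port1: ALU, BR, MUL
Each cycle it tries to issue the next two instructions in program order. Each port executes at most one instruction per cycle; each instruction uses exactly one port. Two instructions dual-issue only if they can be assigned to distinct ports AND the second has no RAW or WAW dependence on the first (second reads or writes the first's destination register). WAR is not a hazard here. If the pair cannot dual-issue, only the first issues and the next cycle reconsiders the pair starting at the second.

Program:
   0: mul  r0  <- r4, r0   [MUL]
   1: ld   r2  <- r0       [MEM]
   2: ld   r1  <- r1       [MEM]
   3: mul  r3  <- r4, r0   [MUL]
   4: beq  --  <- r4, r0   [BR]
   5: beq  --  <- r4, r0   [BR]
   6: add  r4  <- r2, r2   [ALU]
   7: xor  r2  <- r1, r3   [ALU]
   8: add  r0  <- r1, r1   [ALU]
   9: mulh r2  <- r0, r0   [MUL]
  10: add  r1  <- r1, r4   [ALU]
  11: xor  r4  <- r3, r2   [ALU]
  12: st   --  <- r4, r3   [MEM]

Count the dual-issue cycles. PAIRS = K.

PAIRS = 4

c0: i0 mul  RAW r0
c1: i1 ld  no-port MEM/MEM
c2: i2&i3 ld+mul  2-wide
c3: i4 beq  no-port BR/BR
c4: i5&i6 beq+add  2-wide
c5: i7&i8 xor+add  2-wide
c6: i9&i10 mulh+add  2-wide
c7: i11 xor  RAW r4
c8: i12 st  tail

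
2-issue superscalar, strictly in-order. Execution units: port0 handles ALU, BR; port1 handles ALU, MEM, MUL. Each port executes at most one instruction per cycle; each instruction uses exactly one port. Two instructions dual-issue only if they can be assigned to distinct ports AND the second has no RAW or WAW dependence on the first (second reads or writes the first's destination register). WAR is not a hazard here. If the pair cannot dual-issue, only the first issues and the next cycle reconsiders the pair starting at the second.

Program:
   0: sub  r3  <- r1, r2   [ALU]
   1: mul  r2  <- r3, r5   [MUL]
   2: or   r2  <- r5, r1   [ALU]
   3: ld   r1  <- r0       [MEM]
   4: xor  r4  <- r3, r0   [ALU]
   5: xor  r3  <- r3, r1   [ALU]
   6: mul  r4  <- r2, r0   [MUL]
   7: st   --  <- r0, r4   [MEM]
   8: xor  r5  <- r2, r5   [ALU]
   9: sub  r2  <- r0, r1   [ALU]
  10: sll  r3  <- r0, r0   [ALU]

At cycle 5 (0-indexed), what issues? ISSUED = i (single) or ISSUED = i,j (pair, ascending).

ISSUED = 7,8

[0] i0  sub  -- RAW r3
[1] i1  mul  -- WAW r2
[2] i2,i3  or ld  -- 2-wide
[3] i4,i5  xor xor  -- 2-wide
[4] i6  mul  -- no-port MUL/MEM
[5] i7,i8  st xor  -- 2-wide
[6] i9,i10  sub sll  -- 2-wide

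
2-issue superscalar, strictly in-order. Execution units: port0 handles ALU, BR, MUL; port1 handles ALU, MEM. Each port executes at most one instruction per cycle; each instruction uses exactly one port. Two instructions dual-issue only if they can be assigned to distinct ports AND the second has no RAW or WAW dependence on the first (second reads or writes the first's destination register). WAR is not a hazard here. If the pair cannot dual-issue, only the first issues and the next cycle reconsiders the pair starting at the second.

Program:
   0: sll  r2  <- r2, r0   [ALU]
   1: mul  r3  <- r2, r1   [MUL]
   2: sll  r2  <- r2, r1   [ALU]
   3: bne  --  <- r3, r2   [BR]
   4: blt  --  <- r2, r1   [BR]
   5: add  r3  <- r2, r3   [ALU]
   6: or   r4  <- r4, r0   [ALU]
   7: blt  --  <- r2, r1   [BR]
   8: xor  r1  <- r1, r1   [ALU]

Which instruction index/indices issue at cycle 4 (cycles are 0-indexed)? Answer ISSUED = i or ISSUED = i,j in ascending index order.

0. sll @i0  | RAW r2
1. mul sll @i1+i2  | pair
2. bne @i3  | no-port BR/BR
3. blt add @i4+i5  | pair
4. or blt @i6+i7  | pair
5. xor @i8  | tail

ISSUED = 6,7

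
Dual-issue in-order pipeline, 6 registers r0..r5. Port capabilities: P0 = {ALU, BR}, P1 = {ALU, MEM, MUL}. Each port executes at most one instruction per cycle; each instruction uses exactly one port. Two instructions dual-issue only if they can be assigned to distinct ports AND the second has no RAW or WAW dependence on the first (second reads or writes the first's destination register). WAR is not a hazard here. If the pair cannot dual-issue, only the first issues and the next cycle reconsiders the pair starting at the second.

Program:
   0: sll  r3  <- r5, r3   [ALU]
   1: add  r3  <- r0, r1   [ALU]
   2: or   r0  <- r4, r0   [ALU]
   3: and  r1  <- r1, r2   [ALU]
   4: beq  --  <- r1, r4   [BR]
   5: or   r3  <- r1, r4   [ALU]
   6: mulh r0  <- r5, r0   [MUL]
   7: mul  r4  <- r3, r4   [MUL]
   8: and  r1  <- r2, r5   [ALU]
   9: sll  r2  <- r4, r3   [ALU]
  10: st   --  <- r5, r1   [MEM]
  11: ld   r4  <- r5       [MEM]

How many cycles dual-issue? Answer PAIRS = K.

#0 head=0: sll.ALU i0 WAW r3
#1 head=1: add.ALU;or.ALU i1+i2 2-wide
#2 head=3: and.ALU i3 RAW r1
#3 head=4: beq.BR;or.ALU i4+i5 2-wide
#4 head=6: mulh.MUL i6 no-port MUL/MUL
#5 head=7: mul.MUL;and.ALU i7+i8 2-wide
#6 head=9: sll.ALU;st.MEM i9+i10 2-wide
#7 head=11: ld.MEM i11 tail

PAIRS = 4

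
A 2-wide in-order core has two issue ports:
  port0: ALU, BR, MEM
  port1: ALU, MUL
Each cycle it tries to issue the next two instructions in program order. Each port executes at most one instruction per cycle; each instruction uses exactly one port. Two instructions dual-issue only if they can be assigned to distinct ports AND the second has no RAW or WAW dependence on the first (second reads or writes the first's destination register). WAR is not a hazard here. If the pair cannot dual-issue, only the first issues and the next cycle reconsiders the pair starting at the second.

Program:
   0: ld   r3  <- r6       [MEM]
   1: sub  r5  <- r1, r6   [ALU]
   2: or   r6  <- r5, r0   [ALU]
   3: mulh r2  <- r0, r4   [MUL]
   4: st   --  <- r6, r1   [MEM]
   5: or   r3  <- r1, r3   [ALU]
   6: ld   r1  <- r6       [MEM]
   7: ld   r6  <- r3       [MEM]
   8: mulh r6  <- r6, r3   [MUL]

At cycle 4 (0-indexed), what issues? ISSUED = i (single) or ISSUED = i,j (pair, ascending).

ISSUED = 7

t=0 i0+i1:ld.MEM/sub.ALU ; pair
t=1 i2+i3:or.ALU/mulh.MUL ; pair
t=2 i4+i5:st.MEM/or.ALU ; pair
t=3 i6:ld.MEM ; no-port MEM/MEM
t=4 i7:ld.MEM ; RAW+WAW r6
t=5 i8:mulh.MUL ; tail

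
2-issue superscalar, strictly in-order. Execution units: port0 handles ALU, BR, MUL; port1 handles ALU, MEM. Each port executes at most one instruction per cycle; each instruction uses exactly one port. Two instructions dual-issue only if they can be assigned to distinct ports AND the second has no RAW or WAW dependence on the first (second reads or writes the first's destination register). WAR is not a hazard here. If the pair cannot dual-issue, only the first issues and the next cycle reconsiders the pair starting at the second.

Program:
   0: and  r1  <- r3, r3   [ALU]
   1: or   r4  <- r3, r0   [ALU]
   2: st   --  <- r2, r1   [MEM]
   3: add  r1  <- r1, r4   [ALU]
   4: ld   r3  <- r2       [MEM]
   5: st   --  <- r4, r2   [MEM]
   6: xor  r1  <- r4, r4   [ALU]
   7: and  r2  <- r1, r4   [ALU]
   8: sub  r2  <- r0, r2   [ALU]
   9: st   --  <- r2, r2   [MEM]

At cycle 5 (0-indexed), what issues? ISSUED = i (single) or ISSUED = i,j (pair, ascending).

ISSUED = 8

c0: i0,i1 and or  2-wide
c1: i2,i3 st add  2-wide
c2: i4 ld  no-port MEM/MEM
c3: i5,i6 st xor  2-wide
c4: i7 and  RAW+WAW r2
c5: i8 sub  RAW r2
c6: i9 st  tail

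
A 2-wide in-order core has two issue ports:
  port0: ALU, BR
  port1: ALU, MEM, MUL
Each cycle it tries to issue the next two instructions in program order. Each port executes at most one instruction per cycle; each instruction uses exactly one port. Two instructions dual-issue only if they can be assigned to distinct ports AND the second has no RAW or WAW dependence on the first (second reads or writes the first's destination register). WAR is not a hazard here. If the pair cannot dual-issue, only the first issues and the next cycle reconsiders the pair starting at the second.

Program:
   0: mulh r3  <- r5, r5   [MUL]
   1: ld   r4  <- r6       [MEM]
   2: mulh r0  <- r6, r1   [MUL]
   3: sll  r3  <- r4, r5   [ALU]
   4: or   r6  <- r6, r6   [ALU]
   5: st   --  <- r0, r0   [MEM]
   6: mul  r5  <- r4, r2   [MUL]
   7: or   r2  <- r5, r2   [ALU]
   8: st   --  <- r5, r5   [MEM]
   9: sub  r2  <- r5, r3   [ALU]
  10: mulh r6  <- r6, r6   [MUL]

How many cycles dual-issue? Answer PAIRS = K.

  cy0 -> i0 (mulh) no-port MUL/MEM
  cy1 -> i1 (ld) no-port MEM/MUL
  cy2 -> i2/i3 (mulh sll) pair
  cy3 -> i4/i5 (or st) pair
  cy4 -> i6 (mul) RAW r5
  cy5 -> i7/i8 (or st) pair
  cy6 -> i9/i10 (sub mulh) pair

PAIRS = 4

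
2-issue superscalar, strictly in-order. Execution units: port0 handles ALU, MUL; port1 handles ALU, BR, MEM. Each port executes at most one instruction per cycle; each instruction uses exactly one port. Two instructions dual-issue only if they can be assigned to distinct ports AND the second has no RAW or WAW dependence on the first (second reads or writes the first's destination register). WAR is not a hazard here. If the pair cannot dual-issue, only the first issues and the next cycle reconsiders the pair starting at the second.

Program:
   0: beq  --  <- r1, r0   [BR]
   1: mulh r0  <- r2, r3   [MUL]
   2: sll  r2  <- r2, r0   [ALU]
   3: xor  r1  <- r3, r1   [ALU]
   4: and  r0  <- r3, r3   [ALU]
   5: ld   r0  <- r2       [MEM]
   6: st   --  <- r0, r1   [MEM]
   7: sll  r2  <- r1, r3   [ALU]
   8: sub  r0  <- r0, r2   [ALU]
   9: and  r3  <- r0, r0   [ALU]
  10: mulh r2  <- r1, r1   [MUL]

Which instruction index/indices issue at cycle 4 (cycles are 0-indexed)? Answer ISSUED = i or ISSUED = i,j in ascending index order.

ISSUED = 6,7

  cy0 -> i0+i1 (beq;mulh) 2-wide
  cy1 -> i2+i3 (sll;xor) 2-wide
  cy2 -> i4 (and) WAW r0
  cy3 -> i5 (ld) no-port MEM/MEM
  cy4 -> i6+i7 (st;sll) 2-wide
  cy5 -> i8 (sub) RAW r0
  cy6 -> i9+i10 (and;mulh) 2-wide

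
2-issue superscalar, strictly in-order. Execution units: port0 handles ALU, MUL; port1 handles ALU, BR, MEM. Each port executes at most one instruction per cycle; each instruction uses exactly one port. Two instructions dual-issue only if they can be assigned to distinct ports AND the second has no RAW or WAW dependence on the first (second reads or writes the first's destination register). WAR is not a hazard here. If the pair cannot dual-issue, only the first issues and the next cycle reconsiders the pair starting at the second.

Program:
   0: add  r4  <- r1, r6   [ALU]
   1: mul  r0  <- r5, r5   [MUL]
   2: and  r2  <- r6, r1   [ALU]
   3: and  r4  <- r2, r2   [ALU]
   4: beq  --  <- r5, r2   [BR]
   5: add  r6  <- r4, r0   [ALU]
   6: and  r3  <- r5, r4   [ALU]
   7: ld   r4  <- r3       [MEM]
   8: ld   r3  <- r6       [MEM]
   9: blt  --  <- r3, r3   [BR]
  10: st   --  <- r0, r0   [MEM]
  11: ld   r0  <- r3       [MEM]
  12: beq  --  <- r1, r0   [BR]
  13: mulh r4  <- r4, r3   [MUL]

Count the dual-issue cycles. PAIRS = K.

PAIRS = 4

[0] i0/i1  add.ALU;mul.MUL  -- pair
[1] i2  and.ALU  -- RAW r2
[2] i3/i4  and.ALU;beq.BR  -- pair
[3] i5/i6  add.ALU;and.ALU  -- pair
[4] i7  ld.MEM  -- no-port MEM/MEM
[5] i8  ld.MEM  -- no-port MEM/BR
[6] i9  blt.BR  -- no-port BR/MEM
[7] i10  st.MEM  -- no-port MEM/MEM
[8] i11  ld.MEM  -- no-port MEM/BR
[9] i12/i13  beq.BR;mulh.MUL  -- pair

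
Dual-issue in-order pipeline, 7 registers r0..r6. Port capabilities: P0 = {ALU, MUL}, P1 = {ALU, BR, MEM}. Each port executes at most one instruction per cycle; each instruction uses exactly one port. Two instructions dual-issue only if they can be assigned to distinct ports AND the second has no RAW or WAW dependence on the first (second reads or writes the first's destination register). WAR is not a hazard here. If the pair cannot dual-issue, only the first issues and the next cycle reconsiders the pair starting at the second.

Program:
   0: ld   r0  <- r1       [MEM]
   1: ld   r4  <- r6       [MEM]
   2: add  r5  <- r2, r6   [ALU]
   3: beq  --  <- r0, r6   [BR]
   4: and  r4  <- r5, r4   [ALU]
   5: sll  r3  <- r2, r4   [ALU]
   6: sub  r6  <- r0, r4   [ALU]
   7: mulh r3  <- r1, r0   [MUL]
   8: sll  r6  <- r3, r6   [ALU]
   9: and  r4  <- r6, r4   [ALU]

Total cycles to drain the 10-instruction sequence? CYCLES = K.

[0] i0  ld.MEM  -- no-port MEM/MEM
[1] i1,i2  ld.MEM;add.ALU  -- pair
[2] i3,i4  beq.BR;and.ALU  -- pair
[3] i5,i6  sll.ALU;sub.ALU  -- pair
[4] i7  mulh.MUL  -- RAW r3
[5] i8  sll.ALU  -- RAW r6
[6] i9  and.ALU  -- tail

CYCLES = 7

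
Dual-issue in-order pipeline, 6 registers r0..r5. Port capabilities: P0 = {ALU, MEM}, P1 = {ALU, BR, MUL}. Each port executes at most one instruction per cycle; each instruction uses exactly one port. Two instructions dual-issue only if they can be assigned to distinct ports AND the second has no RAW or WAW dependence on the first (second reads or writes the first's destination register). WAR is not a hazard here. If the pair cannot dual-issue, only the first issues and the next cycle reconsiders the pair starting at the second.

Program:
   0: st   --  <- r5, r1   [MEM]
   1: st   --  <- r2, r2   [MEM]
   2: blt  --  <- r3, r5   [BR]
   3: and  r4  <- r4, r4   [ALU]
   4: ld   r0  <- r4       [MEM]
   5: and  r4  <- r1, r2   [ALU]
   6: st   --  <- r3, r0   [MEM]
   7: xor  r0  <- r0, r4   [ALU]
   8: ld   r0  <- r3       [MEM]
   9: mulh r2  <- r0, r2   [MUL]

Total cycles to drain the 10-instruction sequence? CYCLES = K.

CYCLES = 7

0. st @i0  | no-port MEM/MEM
1. st+blt @i1,i2  | pair
2. and @i3  | RAW r4
3. ld+and @i4,i5  | pair
4. st+xor @i6,i7  | pair
5. ld @i8  | RAW r0
6. mulh @i9  | tail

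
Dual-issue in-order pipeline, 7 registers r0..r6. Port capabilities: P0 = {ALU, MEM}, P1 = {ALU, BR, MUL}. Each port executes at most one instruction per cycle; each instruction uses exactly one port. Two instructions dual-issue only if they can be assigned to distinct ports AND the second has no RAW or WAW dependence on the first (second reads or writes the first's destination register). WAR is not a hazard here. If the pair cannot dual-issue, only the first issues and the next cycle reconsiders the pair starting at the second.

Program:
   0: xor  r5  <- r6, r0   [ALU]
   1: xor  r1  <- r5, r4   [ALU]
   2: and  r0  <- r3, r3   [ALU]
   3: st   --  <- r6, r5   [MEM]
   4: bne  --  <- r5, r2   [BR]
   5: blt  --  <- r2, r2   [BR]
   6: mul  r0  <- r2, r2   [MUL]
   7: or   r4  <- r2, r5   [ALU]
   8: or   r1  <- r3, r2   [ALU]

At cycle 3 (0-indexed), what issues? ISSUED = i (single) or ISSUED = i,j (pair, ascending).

ISSUED = 5

c0: i0 xor  RAW r5
c1: i1/i2 xor/and  pair
c2: i3/i4 st/bne  pair
c3: i5 blt  no-port BR/MUL
c4: i6/i7 mul/or  pair
c5: i8 or  tail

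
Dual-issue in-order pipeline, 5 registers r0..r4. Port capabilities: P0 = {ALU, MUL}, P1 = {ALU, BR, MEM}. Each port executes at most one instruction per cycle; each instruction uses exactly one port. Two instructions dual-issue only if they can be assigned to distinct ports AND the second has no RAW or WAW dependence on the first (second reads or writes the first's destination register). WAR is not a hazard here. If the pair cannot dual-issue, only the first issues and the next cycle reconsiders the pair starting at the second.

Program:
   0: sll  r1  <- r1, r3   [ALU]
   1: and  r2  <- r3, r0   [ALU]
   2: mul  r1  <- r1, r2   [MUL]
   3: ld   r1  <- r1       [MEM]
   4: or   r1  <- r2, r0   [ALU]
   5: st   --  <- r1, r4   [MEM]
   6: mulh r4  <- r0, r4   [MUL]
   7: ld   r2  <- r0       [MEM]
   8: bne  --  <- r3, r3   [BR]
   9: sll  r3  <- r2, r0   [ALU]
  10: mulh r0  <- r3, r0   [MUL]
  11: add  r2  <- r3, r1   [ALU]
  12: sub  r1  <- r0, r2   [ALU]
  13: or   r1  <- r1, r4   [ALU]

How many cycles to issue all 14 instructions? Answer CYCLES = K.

  cy0 -> i0&i1 (sll.ALU/and.ALU) dual
  cy1 -> i2 (mul.MUL) RAW+WAW r1
  cy2 -> i3 (ld.MEM) WAW r1
  cy3 -> i4 (or.ALU) RAW r1
  cy4 -> i5&i6 (st.MEM/mulh.MUL) dual
  cy5 -> i7 (ld.MEM) no-port MEM/BR
  cy6 -> i8&i9 (bne.BR/sll.ALU) dual
  cy7 -> i10&i11 (mulh.MUL/add.ALU) dual
  cy8 -> i12 (sub.ALU) RAW+WAW r1
  cy9 -> i13 (or.ALU) tail

CYCLES = 10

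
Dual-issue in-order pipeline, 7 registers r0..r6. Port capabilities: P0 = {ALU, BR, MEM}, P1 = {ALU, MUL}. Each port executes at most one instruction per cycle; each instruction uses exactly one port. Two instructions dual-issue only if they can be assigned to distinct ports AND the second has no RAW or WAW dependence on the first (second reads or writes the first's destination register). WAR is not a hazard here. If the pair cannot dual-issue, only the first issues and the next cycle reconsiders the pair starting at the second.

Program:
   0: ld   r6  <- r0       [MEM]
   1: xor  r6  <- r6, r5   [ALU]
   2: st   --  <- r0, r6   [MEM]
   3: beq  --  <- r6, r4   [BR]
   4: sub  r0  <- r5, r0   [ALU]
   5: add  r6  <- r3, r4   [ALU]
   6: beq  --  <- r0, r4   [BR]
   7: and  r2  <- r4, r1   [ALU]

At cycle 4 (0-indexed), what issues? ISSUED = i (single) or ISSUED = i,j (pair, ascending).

ISSUED = 5,6

0. ld @i0  | RAW+WAW r6
1. xor @i1  | RAW r6
2. st @i2  | no-port MEM/BR
3. beq+sub @i3,i4  | pair
4. add+beq @i5,i6  | pair
5. and @i7  | tail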